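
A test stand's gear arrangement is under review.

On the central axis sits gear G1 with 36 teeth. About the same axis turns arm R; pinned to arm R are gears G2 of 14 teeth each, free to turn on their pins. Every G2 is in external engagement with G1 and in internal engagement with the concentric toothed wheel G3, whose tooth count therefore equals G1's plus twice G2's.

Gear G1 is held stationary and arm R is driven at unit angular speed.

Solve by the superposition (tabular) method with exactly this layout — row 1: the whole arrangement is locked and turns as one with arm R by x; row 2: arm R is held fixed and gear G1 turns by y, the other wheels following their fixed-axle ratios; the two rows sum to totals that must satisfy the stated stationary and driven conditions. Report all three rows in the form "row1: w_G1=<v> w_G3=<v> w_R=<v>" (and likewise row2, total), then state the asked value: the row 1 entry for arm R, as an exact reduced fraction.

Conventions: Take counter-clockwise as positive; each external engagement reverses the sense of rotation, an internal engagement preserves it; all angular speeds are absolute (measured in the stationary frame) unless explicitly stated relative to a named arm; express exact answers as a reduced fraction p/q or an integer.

row1: w_G1=1 w_G3=1 w_R=1
row2: w_G1=-1 w_G3=9/16 w_R=0
total: w_G1=0 w_G3=25/16 w_R=1
asked value: 1

topology: planetary set — G1 36T / G2 14T / G3 64T, arm = carrier (Willis)
row 1 (train locked, turned with arm): all members turn x
superposition row 2 [arm held]: sun y, ring −(36/64)·y, arm 0
boundary: total ω_sun = x + y = 0 and total ω_arm = x = 1  ⇒  y = -1, x = 1
row 2 ring = −(36/64)·(-1) = 9/16
totals (row 1 + row 2): sun 1 + (-1) = 0, ring 1 + 9/16 = 25/16, arm 1 + 0 = 1
asked cell (row1, arm) = 1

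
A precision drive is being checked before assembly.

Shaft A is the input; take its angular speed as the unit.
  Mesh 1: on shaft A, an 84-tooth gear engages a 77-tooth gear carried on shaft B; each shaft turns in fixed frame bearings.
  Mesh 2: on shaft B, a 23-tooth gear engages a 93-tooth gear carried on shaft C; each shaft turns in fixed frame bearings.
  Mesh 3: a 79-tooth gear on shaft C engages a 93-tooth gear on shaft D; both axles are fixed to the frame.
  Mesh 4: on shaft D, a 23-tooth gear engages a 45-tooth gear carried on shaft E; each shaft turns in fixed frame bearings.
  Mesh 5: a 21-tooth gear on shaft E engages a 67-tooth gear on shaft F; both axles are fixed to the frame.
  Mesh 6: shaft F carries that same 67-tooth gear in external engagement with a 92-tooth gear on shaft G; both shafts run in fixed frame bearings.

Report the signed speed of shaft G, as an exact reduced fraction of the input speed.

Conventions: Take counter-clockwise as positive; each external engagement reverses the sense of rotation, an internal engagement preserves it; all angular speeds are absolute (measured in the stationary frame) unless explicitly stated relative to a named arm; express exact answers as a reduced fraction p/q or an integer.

6-mesh fixed-axis compound train (all bearings frame-fixed)
mesh 1 [84T→77T]: |ω|/ω_in = 1×84/77 = 12/11, sense flips to −
mesh 2 [23T→93T]: |ω|/ω_in = (12/11)×23/93 = 92/341, sense flips to +
mesh 3 [79T→93T]: |ω|/ω_in = (92/341)×79/93 = 7268/31713, sense flips to −
mesh 4 [23T→45T]: |ω|/ω_in = (7268/31713)×23/45 = 167164/1427085, sense flips to +
mesh 5 [21T→67T]: |ω|/ω_in = (167164/1427085)×21/67 = 1170148/31871565, sense flips to −
mesh 6 [67T→92T]: |ω|/ω_in = (1170148/31871565)×67/92 = 12719/475695, sense flips to +
signed output speed (× input speed) = 12719/475695

12719/475695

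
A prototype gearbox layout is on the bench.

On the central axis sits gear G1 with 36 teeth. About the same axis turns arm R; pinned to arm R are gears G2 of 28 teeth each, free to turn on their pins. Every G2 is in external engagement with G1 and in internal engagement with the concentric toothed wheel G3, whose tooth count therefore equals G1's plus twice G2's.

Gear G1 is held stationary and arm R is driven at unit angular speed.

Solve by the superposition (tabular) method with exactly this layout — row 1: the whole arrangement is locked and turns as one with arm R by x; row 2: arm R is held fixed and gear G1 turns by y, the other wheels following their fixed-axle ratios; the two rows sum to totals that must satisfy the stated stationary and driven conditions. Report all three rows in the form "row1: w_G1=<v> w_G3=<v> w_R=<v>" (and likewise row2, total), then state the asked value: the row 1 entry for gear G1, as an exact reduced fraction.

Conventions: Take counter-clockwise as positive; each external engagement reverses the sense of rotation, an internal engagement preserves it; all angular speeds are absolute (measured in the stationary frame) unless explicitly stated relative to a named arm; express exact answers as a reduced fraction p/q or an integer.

row1: w_G1=1 w_G3=1 w_R=1
row2: w_G1=-1 w_G3=9/23 w_R=0
total: w_G1=0 w_G3=32/23 w_R=1
asked value: 1

class = planetary set [G3 = 36+2·28 = 92; Willis about the carrier]
row 1: whole set turns with the arm by x
row 2 — arm fixed, fixed-axis ratios: sun y, ring −(36/92)·y, arm 0
boundary: total ω_sun = x + y = 0 and total ω_arm = x = 1  ⇒  y = -1, x = 1
row 2 ring = −(36/92)·(-1) = 9/23
totals (row 1 + row 2): sun 1 + (-1) = 0, ring 1 + 9/23 = 32/23, arm 1 + 0 = 1
asked cell (row1, sun) = 1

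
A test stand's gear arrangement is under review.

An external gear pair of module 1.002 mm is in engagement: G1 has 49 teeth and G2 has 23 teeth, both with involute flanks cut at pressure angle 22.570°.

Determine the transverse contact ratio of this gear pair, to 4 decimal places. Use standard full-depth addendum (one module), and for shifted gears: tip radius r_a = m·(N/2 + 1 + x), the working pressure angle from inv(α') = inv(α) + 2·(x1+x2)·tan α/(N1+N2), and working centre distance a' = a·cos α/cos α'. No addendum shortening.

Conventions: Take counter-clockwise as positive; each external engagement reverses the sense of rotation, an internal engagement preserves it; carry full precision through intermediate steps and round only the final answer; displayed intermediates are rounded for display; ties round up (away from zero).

topology: single-mesh involute geometry — m = 1.002, 49T/23T pair
base radii: r_b1 = 22.668824, r_b2 = 10.640468
tip radii: r_a1 = 25.551000, r_a2 = 12.525000
no profile shift: α' = α, a' = a
action lengths: √(r_a1²−r_b1²) = 11.788894, √(r_a2²−r_b2²) = 6.607273
base pitch p_b = π·m·cos α = 2.906784
CR = (11.788894 + 6.607273 − 36.072000·sin 22.57000°)/2.906784 = 1.565752
contact ratio ≈ 1.5658

1.5658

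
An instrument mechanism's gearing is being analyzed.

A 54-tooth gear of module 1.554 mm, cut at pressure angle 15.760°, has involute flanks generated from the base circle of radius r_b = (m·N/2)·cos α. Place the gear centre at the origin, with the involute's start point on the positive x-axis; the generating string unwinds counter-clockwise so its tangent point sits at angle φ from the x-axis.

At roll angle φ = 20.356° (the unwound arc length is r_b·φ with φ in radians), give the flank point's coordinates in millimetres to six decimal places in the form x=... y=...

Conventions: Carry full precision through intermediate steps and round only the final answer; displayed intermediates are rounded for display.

x=42.849344 y=0.596033

class = single-mesh tooth geometry [base-circle involute, m = 1.554, 54T]
pitch radius r_p = m·N/2 = 1.554·54/2 = 41.958000
base radius r_b = r_p·cos α = 41.958000·cos 15.760° = 40.380708
roll angle φ = 20.356° = 0.35527922 rad
x = r_b·(cos φ + φ·sin φ) = 42.849344
y = r_b·(sin φ − φ·cos φ) = 0.596033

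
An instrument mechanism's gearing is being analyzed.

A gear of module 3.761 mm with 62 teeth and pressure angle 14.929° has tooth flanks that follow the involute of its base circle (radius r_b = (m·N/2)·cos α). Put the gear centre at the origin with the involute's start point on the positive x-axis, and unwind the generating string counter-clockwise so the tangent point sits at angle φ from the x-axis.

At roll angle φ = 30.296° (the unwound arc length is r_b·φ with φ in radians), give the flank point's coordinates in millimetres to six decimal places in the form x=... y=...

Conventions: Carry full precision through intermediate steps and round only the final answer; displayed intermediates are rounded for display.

x=127.320551 y=5.397938

topology: single-mesh involute geometry — m = 3.761, N = 62
pitch radius r_p = m·N/2 = 3.761·62/2 = 116.591000
base radius r_b = r_p·cos α = 116.591000·cos 14.929° = 112.655565
roll angle φ = 30.296° = 0.52876495 rad
x = r_b·(cos φ + φ·sin φ) = 127.320551
y = r_b·(sin φ − φ·cos φ) = 5.397938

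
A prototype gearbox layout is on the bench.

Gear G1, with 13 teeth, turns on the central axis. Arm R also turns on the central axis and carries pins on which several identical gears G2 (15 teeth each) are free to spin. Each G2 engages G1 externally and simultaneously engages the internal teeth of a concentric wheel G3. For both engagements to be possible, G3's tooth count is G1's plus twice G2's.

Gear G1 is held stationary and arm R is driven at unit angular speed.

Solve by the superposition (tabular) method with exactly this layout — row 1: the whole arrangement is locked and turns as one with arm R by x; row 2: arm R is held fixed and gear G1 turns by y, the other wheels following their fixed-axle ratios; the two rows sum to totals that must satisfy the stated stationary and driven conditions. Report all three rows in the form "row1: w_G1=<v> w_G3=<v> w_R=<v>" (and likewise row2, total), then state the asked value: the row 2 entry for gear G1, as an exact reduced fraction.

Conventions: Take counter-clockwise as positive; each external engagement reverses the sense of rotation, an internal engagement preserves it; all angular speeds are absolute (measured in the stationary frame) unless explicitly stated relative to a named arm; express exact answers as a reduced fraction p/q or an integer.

row1: w_G1=1 w_G3=1 w_R=1
row2: w_G1=-1 w_G3=13/43 w_R=0
total: w_G1=0 w_G3=56/43 w_R=1
asked value: -1

recognized (axles ride arm R): planetary set, 13/15/43 teeth
row 1 (train locked, turned with arm): all members turn x
row 2 — arm fixed, fixed-axis ratios: sun y, ring −(13/43)·y, arm 0
boundary: total ω_sun = x + y = 0 and total ω_arm = x = 1  ⇒  y = -1, x = 1
row 2 ring = −(13/43)·(-1) = 13/43
totals (row 1 + row 2): sun 1 + (-1) = 0, ring 1 + 13/43 = 56/43, arm 1 + 0 = 1
asked cell (row2, sun) = -1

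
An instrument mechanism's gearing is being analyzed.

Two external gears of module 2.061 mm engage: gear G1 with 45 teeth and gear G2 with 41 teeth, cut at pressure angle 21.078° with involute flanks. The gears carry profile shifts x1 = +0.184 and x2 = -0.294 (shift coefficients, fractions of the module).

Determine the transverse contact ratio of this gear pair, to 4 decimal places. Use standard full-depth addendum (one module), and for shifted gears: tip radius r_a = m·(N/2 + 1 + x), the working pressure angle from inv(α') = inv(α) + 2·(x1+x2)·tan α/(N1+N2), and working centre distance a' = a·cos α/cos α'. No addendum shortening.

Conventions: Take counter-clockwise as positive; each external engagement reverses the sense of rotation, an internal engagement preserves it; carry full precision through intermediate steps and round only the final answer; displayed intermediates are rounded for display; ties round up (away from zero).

topology: single-mesh involute geometry — m = 2.061, 45T/41T pair
base radii: r_b1 = 43.269795, r_b2 = 39.423591
tip radii: r_a1 = 48.812724, r_a2 = 43.705566
inv(α') = inv(21.078°) + 2·(+0.184-0.294)·tan α/(45+41) = 0.01656033  ⇒  α' = 20.68995°
a' = a·cos α / cos α' = 88.6230·cos 21.078°/cos 20.68995° = 88.394286
action lengths: √(r_a1²−r_b1²) = 22.592187, √(r_a2²−r_b2²) = 18.866823
base pitch p_b = π·m·cos α = 6.041603
CR = (22.592187 + 18.866823 − 88.394286·sin 20.68995°)/6.041603 = 1.692987
contact ratio ≈ 1.6930

1.6930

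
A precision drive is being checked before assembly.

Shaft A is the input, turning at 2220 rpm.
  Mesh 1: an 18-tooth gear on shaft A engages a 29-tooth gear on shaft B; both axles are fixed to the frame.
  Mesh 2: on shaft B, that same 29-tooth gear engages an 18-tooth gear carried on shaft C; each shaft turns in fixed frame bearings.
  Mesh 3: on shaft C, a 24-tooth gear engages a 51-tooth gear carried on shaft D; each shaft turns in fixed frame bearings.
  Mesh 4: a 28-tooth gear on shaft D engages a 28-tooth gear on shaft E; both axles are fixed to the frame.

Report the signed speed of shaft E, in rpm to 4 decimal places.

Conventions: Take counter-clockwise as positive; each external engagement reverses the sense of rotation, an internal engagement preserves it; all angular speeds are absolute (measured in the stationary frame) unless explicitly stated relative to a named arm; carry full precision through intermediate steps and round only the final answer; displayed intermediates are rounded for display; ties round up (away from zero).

+1044.7059 rpm

topology: fixed-axis compound train — 4 meshes, A→E
mesh 1 [18T→29T]: ω = 2220.0000×18/29 = 1377.9310 rpm, sense flips to −
mesh 2 [29T→18T]: ω = 1377.9310×29/18 = 2220.0000 rpm, sense flips to +
mesh 3 [24T→51T]: ω = 2220.0000×24/51 = 1044.7059 rpm, sense flips to −
mesh 4 [28T→28T]: ω = 1044.7059×28/28 = 1044.7059 rpm, sense flips to +
signed output speed = +1044.7059 rpm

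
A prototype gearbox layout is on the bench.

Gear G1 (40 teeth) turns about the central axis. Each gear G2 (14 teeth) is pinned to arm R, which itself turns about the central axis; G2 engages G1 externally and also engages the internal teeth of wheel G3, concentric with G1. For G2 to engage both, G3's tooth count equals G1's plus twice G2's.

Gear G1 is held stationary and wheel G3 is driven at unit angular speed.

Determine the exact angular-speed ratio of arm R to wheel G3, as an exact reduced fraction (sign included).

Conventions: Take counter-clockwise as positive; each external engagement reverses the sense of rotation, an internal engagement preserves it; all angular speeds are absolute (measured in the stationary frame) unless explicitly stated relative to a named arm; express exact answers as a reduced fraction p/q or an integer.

17/27

class = planetary set [G3 = 40+2·14 = 68; Willis about the carrier]
ring teeth: 40 + 2·14 = 68
40(ω_sun−ω_arm) = −68(ω_ring−ω_arm),  ω_sun = 0, ω_ring = 1
40(0−ω_arm) = −68(1−ω_arm)  ⇒  108·ω_arm = 68  ⇒  ω_arm = 17/27
ω_out/ω_in = 17/27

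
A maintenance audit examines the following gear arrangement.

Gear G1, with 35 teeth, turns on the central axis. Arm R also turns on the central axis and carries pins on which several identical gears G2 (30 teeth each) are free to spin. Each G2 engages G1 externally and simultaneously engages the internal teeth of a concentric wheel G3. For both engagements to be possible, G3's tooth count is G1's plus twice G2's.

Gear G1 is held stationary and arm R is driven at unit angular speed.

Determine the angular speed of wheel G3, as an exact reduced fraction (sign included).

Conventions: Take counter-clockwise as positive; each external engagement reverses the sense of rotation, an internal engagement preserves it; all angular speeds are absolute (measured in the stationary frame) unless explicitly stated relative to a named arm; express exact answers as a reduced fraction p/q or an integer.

planetary set (35T centre, 30T on arm, 95T internal) — Willis relation
ring teeth: 35 + 2·30 = 95
35(ω_sun−ω_arm) = −95(ω_ring−ω_arm),  ω_sun = 0, ω_arm = 1
ω_ring = 1 − (35/95)(0−1) = 26/19
exact speed ratio = 26/19

26/19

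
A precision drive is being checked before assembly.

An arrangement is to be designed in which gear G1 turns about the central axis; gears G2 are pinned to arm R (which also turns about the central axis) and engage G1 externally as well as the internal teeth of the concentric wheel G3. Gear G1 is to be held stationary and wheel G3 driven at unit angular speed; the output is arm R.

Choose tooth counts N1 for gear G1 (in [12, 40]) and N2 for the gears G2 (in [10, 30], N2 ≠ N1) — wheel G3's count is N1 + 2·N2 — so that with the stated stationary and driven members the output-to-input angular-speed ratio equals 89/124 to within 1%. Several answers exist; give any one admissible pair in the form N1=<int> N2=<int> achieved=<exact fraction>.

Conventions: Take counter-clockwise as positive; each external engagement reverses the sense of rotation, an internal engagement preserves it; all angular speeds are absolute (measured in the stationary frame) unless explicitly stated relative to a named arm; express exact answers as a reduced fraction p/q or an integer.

N1=35 N2=27 achieved=89/124

class = planetary set [ratio 89/124 wanted; Willis about the carrier]
Willis with ω_sun = 0: ω_arm/ω_ring = N3/(N1+N3); set equal to 89/124  ⇒  N3/N1 = (89/124)/(1 − 89/124) = 89/35
N3 = N1 + 2·N2  ⇒  N2/N1 = (N3/N1 − 1)/2 = (89/35 − 1)/2 = 27/35
smallest multiple with N1 ≥ 12 and N2 ≥ 10: k = 1  ⇒  N1 = 1·35 = 35, N2 = 1·27 = 27 (N1 ≤ 40, N2 ≤ 30, N2 ≠ N1 ✓), N3 = 35 + 2·27 = 89
check: N3/(N1+N3) with N1 = 35, N3 = 89 gives 89/124; |achieved − target| = 0 ≤ 89/12400 ✓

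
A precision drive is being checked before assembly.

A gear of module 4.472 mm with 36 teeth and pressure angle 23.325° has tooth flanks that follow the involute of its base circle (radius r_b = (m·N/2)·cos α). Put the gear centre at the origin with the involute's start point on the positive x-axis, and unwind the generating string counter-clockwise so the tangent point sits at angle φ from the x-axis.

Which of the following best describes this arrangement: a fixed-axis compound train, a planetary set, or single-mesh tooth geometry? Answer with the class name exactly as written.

class = single-mesh tooth geometry [base-circle involute, m = 4.472, 36T]
classification: single-mesh tooth geometry

single-mesh tooth geometry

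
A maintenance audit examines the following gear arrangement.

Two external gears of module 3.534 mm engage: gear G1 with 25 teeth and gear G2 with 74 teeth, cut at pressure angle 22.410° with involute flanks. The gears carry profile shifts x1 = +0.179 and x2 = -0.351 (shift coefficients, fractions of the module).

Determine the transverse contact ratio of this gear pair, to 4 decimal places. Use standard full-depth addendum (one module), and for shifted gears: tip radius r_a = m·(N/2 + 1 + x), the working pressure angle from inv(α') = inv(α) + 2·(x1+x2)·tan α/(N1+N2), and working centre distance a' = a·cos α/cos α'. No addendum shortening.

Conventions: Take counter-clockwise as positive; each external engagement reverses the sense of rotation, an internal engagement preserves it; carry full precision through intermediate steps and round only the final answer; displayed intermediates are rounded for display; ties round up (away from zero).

1.5971

single-mesh involute tooth geometry (25T engaging 74T at module 3.534)
base radii: r_b1 = 40.838882, r_b2 = 120.883092
tip radii: r_a1 = 48.341586, r_a2 = 133.051566
inv(α') = inv(22.410°) + 2·(+0.179-0.351)·tan α/(25+74) = 0.01981327  ⇒  α' = 21.91522°
a' = a·cos α / cos α' = 174.9330·cos 22.410°/cos 21.91522° = 174.318743
action lengths: √(r_a1²−r_b1²) = 25.866863, √(r_a2²−r_b2²) = 55.587744
base pitch p_b = π·m·cos α = 10.263931
CR = (25.866863 + 55.587744 − 174.318743·sin 21.91522°)/10.263931 = 1.597136
contact ratio ≈ 1.5971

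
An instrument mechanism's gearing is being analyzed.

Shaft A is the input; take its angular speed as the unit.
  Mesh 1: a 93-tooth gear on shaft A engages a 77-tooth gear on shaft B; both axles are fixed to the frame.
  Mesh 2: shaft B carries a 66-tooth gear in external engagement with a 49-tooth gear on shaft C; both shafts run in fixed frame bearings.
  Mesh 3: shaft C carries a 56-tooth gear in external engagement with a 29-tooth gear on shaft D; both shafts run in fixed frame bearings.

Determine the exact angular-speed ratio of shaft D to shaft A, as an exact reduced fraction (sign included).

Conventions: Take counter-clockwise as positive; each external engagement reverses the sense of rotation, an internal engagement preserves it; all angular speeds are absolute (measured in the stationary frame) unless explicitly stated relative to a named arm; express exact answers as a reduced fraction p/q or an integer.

-4464/1421

class = fixed-axis compound train [3 meshes; 3 ratios multiply, 3 sense flips]
mesh 1 [93T→77T]: running ratio 93/77, sense −
mesh 2 [66T→49T]: running ratio 558/343, sense +
mesh 3 [56T→29T]: running ratio 4464/1421, sense −
ω_out/ω_in = -4464/1421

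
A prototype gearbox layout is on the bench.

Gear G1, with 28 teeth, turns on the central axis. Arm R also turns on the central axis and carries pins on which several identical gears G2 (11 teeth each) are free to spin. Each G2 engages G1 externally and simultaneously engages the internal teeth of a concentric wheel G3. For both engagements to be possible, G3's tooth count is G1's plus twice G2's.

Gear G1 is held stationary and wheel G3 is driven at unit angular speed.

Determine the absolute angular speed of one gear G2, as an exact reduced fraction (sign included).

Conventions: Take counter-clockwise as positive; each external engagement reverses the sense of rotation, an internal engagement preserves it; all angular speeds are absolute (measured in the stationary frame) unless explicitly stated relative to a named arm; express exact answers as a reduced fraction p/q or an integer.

topology: planetary set — G1 28T / G2 11T / G3 50T, arm = carrier (Willis)
ring teeth: 28 + 2·11 = 50
28(ω_sun−ω_arm) = −50(ω_ring−ω_arm),  ω_sun = 0, ω_ring = 1
28(0−ω_arm) = −50(1−ω_arm)  ⇒  78·ω_arm = 50  ⇒  ω_arm = 25/39
sun–planet mesh: 28·(0−25/39) = −11·(ω_p−ω_arm)  ⇒  ω_p−ω_arm = 700/429
ω_p = 25/39 + 700/429 = 25/11
exact speed ratio = 25/11

25/11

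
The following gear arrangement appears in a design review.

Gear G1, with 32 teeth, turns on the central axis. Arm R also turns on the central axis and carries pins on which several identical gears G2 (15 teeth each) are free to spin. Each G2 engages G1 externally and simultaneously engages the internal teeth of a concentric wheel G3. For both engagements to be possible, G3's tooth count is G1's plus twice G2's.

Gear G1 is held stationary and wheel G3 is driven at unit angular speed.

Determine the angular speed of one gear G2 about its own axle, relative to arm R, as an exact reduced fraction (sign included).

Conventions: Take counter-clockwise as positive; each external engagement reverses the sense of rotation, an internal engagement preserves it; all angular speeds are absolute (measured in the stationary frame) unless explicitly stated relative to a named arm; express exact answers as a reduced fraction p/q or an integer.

992/705

recognized (axles ride arm R): planetary set, 32/15/62 teeth
ring teeth: 32 + 2·15 = 62
32(ω_sun−ω_arm) = −62(ω_ring−ω_arm),  ω_sun = 0, ω_ring = 1
32(0−ω_arm) = −62(1−ω_arm)  ⇒  94·ω_arm = 62  ⇒  ω_arm = 31/47
sun–planet mesh: 32·(0−31/47) = −15·(ω_p−ω_arm)  ⇒  ω_p−ω_arm = 992/705
exact speed ratio = 992/705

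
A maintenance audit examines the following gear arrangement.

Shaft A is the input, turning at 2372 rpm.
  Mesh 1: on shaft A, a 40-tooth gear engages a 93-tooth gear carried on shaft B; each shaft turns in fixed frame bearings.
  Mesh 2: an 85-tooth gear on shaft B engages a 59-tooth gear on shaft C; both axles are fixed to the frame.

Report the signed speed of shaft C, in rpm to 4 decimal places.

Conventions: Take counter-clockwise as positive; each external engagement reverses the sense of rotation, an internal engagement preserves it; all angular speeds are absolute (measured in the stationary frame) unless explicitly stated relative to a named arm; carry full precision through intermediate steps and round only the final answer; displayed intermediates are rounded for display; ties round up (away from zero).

topology: fixed-axis compound train — 2 meshes, A→C
mesh 1 [40T→93T]: ω = 2372.0000×40/93 = 1020.2151 rpm, sense flips to −
mesh 2 [85T→59T]: ω = 1020.2151×85/59 = 1469.8013 rpm, sense flips to +
signed output speed = +1469.8013 rpm

+1469.8013 rpm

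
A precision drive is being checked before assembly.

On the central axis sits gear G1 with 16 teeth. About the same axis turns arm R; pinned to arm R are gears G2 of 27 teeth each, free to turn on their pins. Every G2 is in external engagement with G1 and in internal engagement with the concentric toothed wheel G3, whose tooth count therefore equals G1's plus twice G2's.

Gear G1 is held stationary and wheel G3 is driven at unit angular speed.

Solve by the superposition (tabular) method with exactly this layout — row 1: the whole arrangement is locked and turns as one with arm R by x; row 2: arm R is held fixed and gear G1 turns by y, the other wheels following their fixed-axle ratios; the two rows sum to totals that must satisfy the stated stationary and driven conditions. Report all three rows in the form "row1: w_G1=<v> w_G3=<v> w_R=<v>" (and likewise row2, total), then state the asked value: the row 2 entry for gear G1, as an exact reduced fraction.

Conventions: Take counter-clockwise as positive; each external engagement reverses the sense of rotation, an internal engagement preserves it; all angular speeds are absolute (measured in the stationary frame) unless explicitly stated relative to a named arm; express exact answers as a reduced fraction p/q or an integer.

planetary set (16T centre, 27T on arm, 70T internal) — Willis relation
superposition row 1 [locked train]: every member turns x
row 2: sun turns y, ring = −(16/70)·y, arm 0
boundary: total ω_sun = x + y = 0 and total ω_ring = x − (16/70)·y = 1  ⇒  y = -35/43, x = 35/43
row 2 ring = −(16/70)·(-35/43) = 8/43
totals (row 1 + row 2): sun 35/43 + (-35/43) = 0, ring 35/43 + 8/43 = 1, arm 35/43 + 0 = 35/43
asked cell (row2, sun) = -35/43

row1: w_G1=35/43 w_G3=35/43 w_R=35/43
row2: w_G1=-35/43 w_G3=8/43 w_R=0
total: w_G1=0 w_G3=1 w_R=35/43
asked value: -35/43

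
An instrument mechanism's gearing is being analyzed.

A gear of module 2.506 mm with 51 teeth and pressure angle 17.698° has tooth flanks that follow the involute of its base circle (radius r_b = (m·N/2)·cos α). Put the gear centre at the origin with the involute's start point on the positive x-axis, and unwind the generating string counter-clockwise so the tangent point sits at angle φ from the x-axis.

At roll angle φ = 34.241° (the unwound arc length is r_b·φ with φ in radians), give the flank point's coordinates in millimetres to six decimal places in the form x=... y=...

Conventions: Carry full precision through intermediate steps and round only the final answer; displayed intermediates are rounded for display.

x=70.798348 y=4.178536

topology: single-mesh involute geometry — m = 2.506, N = 51
pitch radius r_p = m·N/2 = 2.506·51/2 = 63.903000
base radius r_b = r_p·cos α = 63.903000·cos 17.698° = 60.878605
roll angle φ = 34.241° = 0.59761819 rad
x = r_b·(cos φ + φ·sin φ) = 70.798348
y = r_b·(sin φ − φ·cos φ) = 4.178536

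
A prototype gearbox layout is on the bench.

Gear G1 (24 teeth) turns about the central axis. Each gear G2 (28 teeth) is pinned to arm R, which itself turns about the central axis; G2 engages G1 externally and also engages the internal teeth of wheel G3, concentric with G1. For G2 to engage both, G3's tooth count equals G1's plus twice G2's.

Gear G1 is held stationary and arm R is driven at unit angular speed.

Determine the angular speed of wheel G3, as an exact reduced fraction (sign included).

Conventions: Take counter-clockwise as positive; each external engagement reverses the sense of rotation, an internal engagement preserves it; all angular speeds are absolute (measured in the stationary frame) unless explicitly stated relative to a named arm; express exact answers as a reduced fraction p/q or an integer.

recognized (axles ride arm R): planetary set, 24/28/80 teeth
ring teeth: 24 + 2·28 = 80
24(ω_sun−ω_arm) = −80(ω_ring−ω_arm),  ω_sun = 0, ω_arm = 1
ω_ring = 1 − (24/80)(0−1) = 13/10
exact speed ratio = 13/10

13/10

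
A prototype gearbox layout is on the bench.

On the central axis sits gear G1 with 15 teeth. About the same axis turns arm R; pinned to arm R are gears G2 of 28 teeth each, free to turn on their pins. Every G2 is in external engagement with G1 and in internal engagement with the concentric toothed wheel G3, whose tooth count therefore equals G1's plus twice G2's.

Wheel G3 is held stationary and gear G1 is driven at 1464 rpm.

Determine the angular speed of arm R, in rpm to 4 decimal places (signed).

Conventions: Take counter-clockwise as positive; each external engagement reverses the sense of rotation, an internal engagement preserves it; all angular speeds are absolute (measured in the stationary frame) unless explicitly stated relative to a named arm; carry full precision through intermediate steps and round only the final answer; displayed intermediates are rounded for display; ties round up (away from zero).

+255.3488 rpm

planetary set (15T centre, 28T on arm, 71T internal) — Willis relation
normalise by the input: solve with ω_sun = 1, then scale by 1464 rpm
ring teeth: 15 + 2·28 = 71
15(ω_sun−ω_arm) = −71(ω_ring−ω_arm),  ω_ring = 0, ω_sun = 1
15(1−ω_arm) = −71(0−ω_arm)  ⇒  86·ω_arm = 15  ⇒  ω_arm = 15/86
scale: ω_arm = 15/86 × 1464 rpm = +255.3488 rpm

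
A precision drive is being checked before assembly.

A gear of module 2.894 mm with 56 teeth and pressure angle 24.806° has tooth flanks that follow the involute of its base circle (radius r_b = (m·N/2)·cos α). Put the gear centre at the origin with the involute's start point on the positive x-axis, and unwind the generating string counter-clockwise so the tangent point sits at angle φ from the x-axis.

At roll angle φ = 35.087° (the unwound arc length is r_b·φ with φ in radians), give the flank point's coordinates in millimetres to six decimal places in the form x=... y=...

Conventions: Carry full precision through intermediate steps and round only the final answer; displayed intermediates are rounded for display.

recognized (one wheel, involute flank): single-mesh tooth geometry, m = 2.894, N = 56
pitch radius r_p = m·N/2 = 2.894·56/2 = 81.032000
base radius r_b = r_p·cos α = 81.032000·cos 24.806° = 73.555465
roll angle φ = 35.087° = 0.61238367 rad
x = r_b·(cos φ + φ·sin φ) = 86.081247
y = r_b·(sin φ − φ·cos φ) = 5.422376

x=86.081247 y=5.422376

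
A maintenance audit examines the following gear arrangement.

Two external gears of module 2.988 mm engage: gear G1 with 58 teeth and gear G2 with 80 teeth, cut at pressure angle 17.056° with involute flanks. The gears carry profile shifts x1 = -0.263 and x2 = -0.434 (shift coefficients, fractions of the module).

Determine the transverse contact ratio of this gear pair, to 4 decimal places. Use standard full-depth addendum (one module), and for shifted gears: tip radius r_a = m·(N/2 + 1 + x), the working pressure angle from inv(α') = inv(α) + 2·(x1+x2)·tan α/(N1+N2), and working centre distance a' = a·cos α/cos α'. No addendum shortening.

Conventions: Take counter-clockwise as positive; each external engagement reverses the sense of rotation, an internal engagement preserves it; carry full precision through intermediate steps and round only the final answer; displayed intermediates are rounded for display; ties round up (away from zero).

2.2463

recognized (one external pair, fixed centres): single-mesh tooth geometry, m = 2.988, N1 = 58, N2 = 80
base radii: r_b1 = 82.840919, r_b2 = 114.263336
tip radii: r_a1 = 88.854156, r_a2 = 121.211208
inv(α') = inv(17.056°) + 2·(-0.263-0.434)·tan α/(58+80) = 0.00601726  ⇒  α' = 14.89344°
a' = a·cos α / cos α' = 206.1720·cos 17.056°/cos 14.89344° = 203.956052
action lengths: √(r_a1²−r_b1²) = 32.131655, √(r_a2²−r_b2²) = 40.448078
base pitch p_b = π·m·cos α = 8.974221
CR = (32.131655 + 40.448078 − 203.956052·sin 14.89344°)/8.974221 = 2.246269
contact ratio ≈ 2.2463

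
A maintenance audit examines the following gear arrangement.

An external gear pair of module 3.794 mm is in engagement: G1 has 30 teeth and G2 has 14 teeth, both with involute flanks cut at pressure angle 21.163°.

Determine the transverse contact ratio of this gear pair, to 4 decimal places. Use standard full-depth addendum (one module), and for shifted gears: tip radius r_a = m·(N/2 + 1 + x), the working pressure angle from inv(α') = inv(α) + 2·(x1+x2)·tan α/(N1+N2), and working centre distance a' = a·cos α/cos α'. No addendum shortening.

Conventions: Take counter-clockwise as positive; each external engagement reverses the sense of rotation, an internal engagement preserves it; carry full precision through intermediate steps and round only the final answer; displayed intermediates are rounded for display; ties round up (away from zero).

single-mesh involute tooth geometry (30T engaging 14T at module 3.794)
base radii: r_b1 = 53.071826, r_b2 = 24.766852
tip radii: r_a1 = 60.704000, r_a2 = 30.352000
no profile shift: α' = α, a' = a
action lengths: √(r_a1²−r_b1²) = 29.467895, √(r_a2²−r_b2²) = 17.545567
base pitch p_b = π·m·cos α = 11.115337
CR = (29.467895 + 17.545567 − 83.468000·sin 21.16300°)/11.115337 = 1.518590
contact ratio ≈ 1.5186

1.5186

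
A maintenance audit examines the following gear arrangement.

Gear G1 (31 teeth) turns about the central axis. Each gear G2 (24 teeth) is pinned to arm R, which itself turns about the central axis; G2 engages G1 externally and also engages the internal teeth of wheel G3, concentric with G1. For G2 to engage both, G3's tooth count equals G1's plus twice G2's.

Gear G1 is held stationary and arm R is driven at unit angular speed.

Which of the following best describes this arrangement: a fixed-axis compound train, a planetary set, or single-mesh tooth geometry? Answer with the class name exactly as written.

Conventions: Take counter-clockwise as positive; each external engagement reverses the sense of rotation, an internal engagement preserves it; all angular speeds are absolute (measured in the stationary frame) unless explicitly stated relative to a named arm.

planetary set

planetary set (31T centre, 24T on arm, 79T internal) — Willis relation
classification: planetary set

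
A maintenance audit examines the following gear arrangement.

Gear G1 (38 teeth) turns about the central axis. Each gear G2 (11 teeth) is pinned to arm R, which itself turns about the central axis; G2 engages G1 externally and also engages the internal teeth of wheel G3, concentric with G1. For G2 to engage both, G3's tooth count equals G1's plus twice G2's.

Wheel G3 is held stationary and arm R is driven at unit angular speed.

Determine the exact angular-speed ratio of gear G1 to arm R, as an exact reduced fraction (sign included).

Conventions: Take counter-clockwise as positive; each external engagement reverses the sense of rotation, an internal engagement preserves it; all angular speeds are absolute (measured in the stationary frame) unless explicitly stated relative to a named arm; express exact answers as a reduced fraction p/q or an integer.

49/19

recognized (axles ride arm R): planetary set, 38/11/60 teeth
ring teeth: 38 + 2·11 = 60
38(ω_sun−ω_arm) = −60(ω_ring−ω_arm),  ω_ring = 0, ω_arm = 1
ω_sun = 1 − (60/38)(0−1) = 49/19
ω_out/ω_in = 49/19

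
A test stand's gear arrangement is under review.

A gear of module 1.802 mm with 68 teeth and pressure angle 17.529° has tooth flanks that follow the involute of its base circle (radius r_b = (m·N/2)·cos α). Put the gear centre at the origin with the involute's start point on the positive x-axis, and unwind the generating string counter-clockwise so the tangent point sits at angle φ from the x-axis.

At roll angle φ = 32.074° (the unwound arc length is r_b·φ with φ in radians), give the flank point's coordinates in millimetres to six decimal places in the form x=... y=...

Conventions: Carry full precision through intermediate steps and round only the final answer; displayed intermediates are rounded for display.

x=66.872309 y=3.310419

recognized (one wheel, involute flank): single-mesh tooth geometry, m = 1.802, N = 68
pitch radius r_p = m·N/2 = 1.802·68/2 = 61.268000
base radius r_b = r_p·cos α = 61.268000·cos 17.529° = 58.422998
roll angle φ = 32.074° = 0.55979690 rad
x = r_b·(cos φ + φ·sin φ) = 66.872309
y = r_b·(sin φ − φ·cos φ) = 3.310419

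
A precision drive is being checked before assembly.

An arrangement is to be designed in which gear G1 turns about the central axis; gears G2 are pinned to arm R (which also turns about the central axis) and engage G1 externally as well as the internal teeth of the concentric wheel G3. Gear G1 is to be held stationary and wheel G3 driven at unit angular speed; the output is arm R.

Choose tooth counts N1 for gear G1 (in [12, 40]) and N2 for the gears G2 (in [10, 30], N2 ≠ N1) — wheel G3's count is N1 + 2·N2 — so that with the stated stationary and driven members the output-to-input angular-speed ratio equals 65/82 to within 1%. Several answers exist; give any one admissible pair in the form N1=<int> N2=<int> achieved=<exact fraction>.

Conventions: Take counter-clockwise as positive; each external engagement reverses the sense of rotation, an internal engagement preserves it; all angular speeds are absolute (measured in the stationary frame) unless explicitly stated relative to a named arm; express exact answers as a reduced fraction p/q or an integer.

planetary set to be sized for 65/82 (Willis relation)
Willis with ω_sun = 0: ω_arm/ω_ring = N3/(N1+N3); set equal to 65/82  ⇒  N3/N1 = (65/82)/(1 − 65/82) = 65/17
N3 = N1 + 2·N2  ⇒  N2/N1 = (N3/N1 − 1)/2 = (65/17 − 1)/2 = 24/17
smallest multiple with N1 ≥ 12 and N2 ≥ 10: k = 1  ⇒  N1 = 1·17 = 17, N2 = 1·24 = 24 (N1 ≤ 40, N2 ≤ 30, N2 ≠ N1 ✓), N3 = 17 + 2·24 = 65
check: N3/(N1+N3) with N1 = 17, N3 = 65 gives 65/82; |achieved − target| = 0 ≤ 13/1640 ✓

N1=17 N2=24 achieved=65/82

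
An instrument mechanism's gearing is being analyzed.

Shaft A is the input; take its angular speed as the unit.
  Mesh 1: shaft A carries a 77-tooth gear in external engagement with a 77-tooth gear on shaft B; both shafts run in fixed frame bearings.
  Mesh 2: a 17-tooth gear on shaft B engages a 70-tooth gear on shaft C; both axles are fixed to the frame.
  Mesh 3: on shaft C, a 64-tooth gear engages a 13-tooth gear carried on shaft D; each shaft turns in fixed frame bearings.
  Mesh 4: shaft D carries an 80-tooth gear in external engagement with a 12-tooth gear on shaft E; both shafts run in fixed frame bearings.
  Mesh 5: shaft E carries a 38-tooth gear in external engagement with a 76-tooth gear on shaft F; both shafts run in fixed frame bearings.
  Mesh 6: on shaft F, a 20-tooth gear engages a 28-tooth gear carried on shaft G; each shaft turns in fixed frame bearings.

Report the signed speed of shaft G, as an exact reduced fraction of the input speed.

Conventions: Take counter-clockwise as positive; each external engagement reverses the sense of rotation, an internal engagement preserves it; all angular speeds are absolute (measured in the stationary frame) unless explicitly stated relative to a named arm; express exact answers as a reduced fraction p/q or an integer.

6-mesh fixed-axis compound train (all bearings frame-fixed)
mesh 1 [77T→77T]: |ω|/ω_in = 1×77/77 = 1, sense flips to −
mesh 2 [17T→70T]: |ω|/ω_in = 1×17/70 = 17/70, sense flips to +
mesh 3 [64T→13T]: |ω|/ω_in = (17/70)×64/13 = 544/455, sense flips to −
mesh 4 [80T→12T]: |ω|/ω_in = (544/455)×80/12 = 2176/273, sense flips to +
mesh 5 [38T→76T]: |ω|/ω_in = (2176/273)×38/76 = 1088/273, sense flips to −
mesh 6 [20T→28T]: |ω|/ω_in = (1088/273)×20/28 = 5440/1911, sense flips to +
signed output speed (× input speed) = 5440/1911

5440/1911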